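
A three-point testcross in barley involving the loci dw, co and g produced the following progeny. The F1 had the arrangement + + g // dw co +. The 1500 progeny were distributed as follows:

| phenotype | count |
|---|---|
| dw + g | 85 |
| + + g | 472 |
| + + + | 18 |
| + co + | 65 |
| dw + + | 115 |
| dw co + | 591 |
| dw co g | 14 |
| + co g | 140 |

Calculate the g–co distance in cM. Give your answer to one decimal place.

19.1 cM

The two rarest classes, + + + and dw co g, are the double crossovers. Comparing them with the parentals, only the g allele has switched, so g is the middle locus and the order is co – g – dw.
Crossovers in the co–g interval produce the single-crossover classes + co g and dw + + (140 + 115 = 255) plus the double crossovers (32).
RF(co–g) = (255 + 32) / 1500 = 287/1500 = 0.1913 → 19.1 cM.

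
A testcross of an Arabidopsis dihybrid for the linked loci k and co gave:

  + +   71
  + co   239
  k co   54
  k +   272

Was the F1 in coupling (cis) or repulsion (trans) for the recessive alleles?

trans

The two most frequent classes are + co (239) and k + (272); these are the parental (non-recombinant) types.
So the F1 carried + co on one chromosome and k + on the other — the recessive alleles are on opposite chromosomes (trans / repulsion).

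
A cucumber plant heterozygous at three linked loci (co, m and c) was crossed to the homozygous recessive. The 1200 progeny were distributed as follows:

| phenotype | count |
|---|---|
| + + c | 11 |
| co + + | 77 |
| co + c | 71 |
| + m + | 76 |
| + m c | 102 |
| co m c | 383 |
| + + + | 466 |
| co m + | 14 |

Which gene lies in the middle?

The two most frequent reciprocal classes, + + + and co m c, are the parental types, so the F1 was + + + / co m c.
The two rarest classes, + + c and co m +, are the double crossovers. Comparing them with the parentals, only the c allele has switched, so c is the middle locus and the order is co – c – m.

c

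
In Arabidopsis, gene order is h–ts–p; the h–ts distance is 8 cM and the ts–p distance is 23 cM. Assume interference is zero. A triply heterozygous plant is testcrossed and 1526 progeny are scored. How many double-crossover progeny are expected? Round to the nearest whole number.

Map distances give recombination frequencies of 0.080 and 0.230 for the two intervals.
With no interference, expected double-crossover frequency = 0.080 × 0.230 = 0.01840.
Expected number = 0.01840 × 1526 = 28.08 ≈ 28.

28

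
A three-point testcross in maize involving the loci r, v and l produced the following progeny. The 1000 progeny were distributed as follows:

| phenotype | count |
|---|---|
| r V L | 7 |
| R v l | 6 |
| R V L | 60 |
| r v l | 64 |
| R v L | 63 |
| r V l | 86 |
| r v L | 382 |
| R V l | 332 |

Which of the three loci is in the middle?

The two most frequent reciprocal classes, R V l and r v L, are the parental types, so the F1 was R V l / r v L.
The two rarest classes, R v l and r V L, are the double crossovers. Comparing them with the parentals, only the v allele has switched, so v is the middle locus and the order is l – v – r.

v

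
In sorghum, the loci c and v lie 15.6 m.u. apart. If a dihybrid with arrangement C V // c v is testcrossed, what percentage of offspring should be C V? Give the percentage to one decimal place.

A map distance of 15.6 m.u. corresponds to a recombination frequency of 0.156.
The F1 is C V / c v, so C V is a parental gamete class with expected frequency (1 − r)/2 = 0.844/2 = 0.4220.
That is 0.4220 = 42.2% of the progeny.

42.2%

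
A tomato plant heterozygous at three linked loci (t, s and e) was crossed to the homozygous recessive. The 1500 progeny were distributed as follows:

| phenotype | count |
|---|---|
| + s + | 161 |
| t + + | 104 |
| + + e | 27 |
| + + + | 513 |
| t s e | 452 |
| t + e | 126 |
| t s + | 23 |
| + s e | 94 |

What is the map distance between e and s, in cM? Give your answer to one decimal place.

The two most frequent reciprocal classes, + + + and t s e, are the parental types, so the F1 was + + + / t s e.
The two rarest classes, + + e and t s +, are the double crossovers. Comparing them with the parentals, only the e allele has switched, so e is the middle locus and the order is s – e – t.
Crossovers in the s–e interval produce the single-crossover classes + s + and t + e (161 + 126 = 287) plus the double crossovers (50).
RF(s–e) = (287 + 50) / 1500 = 337/1500 = 0.2247 → 22.5 cM.

22.5 cM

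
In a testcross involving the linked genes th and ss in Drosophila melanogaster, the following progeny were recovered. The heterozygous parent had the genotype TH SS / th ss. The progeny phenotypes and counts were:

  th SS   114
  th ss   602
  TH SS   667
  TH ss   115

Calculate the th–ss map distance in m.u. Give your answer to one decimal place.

The recombinant classes are TH ss and th SS: 115 + 114 = 229.
Recombination frequency = 229/1498 = 0.1529 ≈ 15.3%, i.e. 15.3 m.u.

15.3 m.u.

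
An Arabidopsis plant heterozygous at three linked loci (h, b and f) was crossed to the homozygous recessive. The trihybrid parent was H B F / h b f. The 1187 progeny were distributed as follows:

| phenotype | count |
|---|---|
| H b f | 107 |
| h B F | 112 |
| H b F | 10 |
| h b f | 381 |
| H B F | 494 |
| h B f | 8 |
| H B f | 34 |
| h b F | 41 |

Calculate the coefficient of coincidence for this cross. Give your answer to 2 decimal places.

The two rarest classes, H b F and h B f, are the double crossovers. Comparing them with the parentals, only the b allele has switched, so b is the middle locus and the order is f – b – h.
f–b: (75 + 18)/1187 = 0.0783; b–h: (219 + 18)/1187 = 0.1997.
Expected DCO frequency = 0.0783 × 0.1997 ≈ 0.01564; observed = 18/1187 ≈ 0.01516.
Coefficient of coincidence = 0.01516/0.01564 ≈ 0.97.

0.97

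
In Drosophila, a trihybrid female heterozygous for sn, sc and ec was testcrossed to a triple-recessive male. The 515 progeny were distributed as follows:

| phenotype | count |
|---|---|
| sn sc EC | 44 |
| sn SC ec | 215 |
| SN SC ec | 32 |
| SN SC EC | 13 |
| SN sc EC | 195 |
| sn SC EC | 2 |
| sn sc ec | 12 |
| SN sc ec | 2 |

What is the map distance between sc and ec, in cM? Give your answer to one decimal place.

5.6 cM

The two most frequent reciprocal classes, sn SC ec and SN sc EC, are the parental types, so the F1 was sn SC ec / SN sc EC.
The two rarest classes, sn SC EC and SN sc ec, are the double crossovers. Comparing them with the parentals, only the ec allele has switched, so ec is the middle locus and the order is sc – ec – sn.
Crossovers in the sc–ec interval produce the single-crossover classes sn sc ec and SN SC EC (12 + 13 = 25) plus the double crossovers (4).
RF(sc–ec) = (25 + 4) / 515 = 29/515 = 0.0563 → 5.6 cM.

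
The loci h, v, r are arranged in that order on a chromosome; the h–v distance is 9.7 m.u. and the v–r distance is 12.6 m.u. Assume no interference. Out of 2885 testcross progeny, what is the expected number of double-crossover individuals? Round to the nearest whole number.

35

Map distances give recombination frequencies of 0.097 and 0.126 for the two intervals.
With no interference, expected double-crossover frequency = 0.097 × 0.126 = 0.01222.
Expected number = 0.01222 × 2885 = 35.26 ≈ 35.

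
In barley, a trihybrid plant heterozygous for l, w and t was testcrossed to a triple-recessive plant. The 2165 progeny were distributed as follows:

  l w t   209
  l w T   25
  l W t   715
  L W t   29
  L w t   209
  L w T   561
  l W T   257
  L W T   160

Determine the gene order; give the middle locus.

The two most frequent reciprocal classes, L w T and l W t, are the parental types, so the F1 was L w T / l W t.
The two rarest classes, l w T and L W t, are the double crossovers. Comparing them with the parentals, only the l allele has switched, so l is the middle locus and the order is t – l – w.

l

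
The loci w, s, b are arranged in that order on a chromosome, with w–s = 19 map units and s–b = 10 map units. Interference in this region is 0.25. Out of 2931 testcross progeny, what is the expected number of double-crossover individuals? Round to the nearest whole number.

42

Map distances give recombination frequencies of 0.190 and 0.100 for the two intervals.
With interference 0.25 (so coincidence = 0.75), expected double-crossover frequency = 0.190 × 0.100 × 0.75 = 0.01425.
Expected number = 0.01425 × 2931 = 41.77 ≈ 42.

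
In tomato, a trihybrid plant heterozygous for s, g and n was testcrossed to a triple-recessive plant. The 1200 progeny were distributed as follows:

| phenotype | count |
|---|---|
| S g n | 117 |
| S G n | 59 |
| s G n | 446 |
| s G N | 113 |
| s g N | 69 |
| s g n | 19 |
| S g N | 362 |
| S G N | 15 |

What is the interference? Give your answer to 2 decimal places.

0.05

The two most frequent reciprocal classes, S g N and s G n, are the parental types, so the F1 was S g N / s G n.
The two rarest classes, S G N and s g n, are the double crossovers. Comparing them with the parentals, only the g allele has switched, so g is the middle locus and the order is n – g – s.
n–g: (230 + 34)/1200 = 0.2200; g–s: (128 + 34)/1200 = 0.1350.
Expected DCO frequency = 0.2200 × 0.1350 ≈ 0.02970; observed = 34/1200 ≈ 0.02833.
Coefficient of coincidence = 0.02833/0.02970 ≈ 0.95; interference = 1 − 0.95 = 0.05.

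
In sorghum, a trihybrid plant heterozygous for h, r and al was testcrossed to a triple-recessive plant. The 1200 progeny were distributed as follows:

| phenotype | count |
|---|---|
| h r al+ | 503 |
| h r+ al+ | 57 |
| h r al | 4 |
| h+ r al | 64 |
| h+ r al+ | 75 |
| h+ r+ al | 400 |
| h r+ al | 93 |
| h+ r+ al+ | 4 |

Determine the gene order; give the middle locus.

The two most frequent reciprocal classes, h r al+ and h+ r+ al, are the parental types, so the F1 was h r al+ / h+ r+ al.
The two rarest classes, h r al and h+ r+ al+, are the double crossovers. Comparing them with the parentals, only the al allele has switched, so al is the middle locus and the order is h – al – r.

al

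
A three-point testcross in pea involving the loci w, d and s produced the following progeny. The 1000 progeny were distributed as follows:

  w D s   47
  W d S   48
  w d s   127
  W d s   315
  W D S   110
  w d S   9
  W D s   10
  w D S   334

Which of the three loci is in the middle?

The two most frequent reciprocal classes, W d s and w D S, are the parental types, so the F1 was W d s / w D S.
The two rarest classes, W D s and w d S, are the double crossovers. Comparing them with the parentals, only the d allele has switched, so d is the middle locus and the order is w – d – s.

d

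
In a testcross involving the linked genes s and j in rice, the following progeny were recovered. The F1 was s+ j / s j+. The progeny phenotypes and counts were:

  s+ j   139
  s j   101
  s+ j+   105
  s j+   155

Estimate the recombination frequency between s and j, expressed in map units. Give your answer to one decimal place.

41.2 map units

The recombinant classes are s+ j+ and s j: 105 + 101 = 206.
Recombination frequency = 206/500 = 0.4120 ≈ 41.2%, i.e. 41.2 map units.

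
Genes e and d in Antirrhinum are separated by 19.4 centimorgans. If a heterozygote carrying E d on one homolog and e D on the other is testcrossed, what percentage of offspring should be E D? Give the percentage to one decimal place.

A map distance of 19.4 centimorgans corresponds to a recombination frequency of 0.194.
The F1 is E d / e D, so E D is a recombinant gamete class with expected frequency r/2 = 0.194/2 = 0.0970.
That is 0.0970 = 9.7% of the progeny.

9.7%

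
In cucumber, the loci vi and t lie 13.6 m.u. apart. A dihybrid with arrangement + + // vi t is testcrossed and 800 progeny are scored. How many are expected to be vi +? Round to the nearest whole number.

54

A map distance of 13.6 m.u. corresponds to a recombination frequency of 0.136.
The F1 is + + / vi t, so vi + is a recombinant gamete class with expected frequency r/2 = 0.136/2 = 0.0680.
Expected number = 0.0680 × 800 = 54.40 ≈ 54.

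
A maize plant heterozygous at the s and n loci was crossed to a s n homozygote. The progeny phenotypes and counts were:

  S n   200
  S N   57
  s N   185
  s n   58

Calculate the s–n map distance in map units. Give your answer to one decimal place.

The two most frequent classes, S n (200) and s N (185), are the parental types, so the F1 was S n / s N.
The recombinant classes are S N and s n: 57 + 58 = 115.
Recombination frequency = 115/500 = 0.2300 ≈ 23.0%, i.e. 23.0 map units.

23.0 map units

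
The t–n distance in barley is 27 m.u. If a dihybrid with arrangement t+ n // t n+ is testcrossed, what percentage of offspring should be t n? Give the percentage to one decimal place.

A map distance of 27 m.u. corresponds to a recombination frequency of 0.270.
The F1 is t+ n / t n+, so t n is a recombinant gamete class with expected frequency r/2 = 0.270/2 = 0.1350.
That is 0.1350 = 13.5% of the progeny.

13.5%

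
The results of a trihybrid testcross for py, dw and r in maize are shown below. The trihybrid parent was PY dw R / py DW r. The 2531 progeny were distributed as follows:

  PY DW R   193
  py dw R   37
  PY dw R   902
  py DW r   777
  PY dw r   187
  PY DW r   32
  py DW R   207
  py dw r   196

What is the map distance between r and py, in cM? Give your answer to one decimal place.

18.3 cM

The two rarest classes, py dw R and PY DW r, are the double crossovers. Comparing them with the parentals, only the py allele has switched, so py is the middle locus and the order is r – py – dw.
Crossovers in the r–py interval produce the single-crossover classes PY dw r and py DW R (187 + 207 = 394) plus the double crossovers (69).
RF(r–py) = (394 + 69) / 2531 = 463/2531 = 0.1829 → 18.3 cM.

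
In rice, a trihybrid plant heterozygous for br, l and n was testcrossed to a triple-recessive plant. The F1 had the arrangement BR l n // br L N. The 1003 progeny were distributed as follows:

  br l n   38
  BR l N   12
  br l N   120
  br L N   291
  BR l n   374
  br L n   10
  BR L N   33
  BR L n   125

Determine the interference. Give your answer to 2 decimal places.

0.11

The two rarest classes, BR l N and br L n, are the double crossovers. Comparing them with the parentals, only the n allele has switched, so n is the middle locus and the order is l – n – br.
l–n: (245 + 22)/1003 = 0.2662; n–br: (71 + 22)/1003 = 0.0927.
Expected DCO frequency = 0.2662 × 0.0927 ≈ 0.02468; observed = 22/1003 ≈ 0.02193.
Coefficient of coincidence = 0.02193/0.02468 ≈ 0.89; interference = 1 − 0.89 = 0.11.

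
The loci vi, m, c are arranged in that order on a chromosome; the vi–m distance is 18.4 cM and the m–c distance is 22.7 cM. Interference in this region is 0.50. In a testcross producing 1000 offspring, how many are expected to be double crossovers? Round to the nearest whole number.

21

Map distances give recombination frequencies of 0.184 and 0.227 for the two intervals.
With interference 0.50 (so coincidence = 0.50), expected double-crossover frequency = 0.184 × 0.227 × 0.50 = 0.02088.
Expected number = 0.02088 × 1000 = 20.88 ≈ 21.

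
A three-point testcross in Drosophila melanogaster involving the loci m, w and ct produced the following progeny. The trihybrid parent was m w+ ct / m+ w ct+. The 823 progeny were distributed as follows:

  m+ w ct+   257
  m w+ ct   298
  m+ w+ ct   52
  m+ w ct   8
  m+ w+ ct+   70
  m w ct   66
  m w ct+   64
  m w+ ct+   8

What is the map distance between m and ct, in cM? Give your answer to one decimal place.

16.0 cM

The two rarest classes, m w+ ct+ and m+ w ct, are the double crossovers. Comparing them with the parentals, only the ct allele has switched, so ct is the middle locus and the order is m – ct – w.
Crossovers in the m–ct interval produce the single-crossover classes m+ w+ ct and m w ct+ (52 + 64 = 116) plus the double crossovers (16).
RF(m–ct) = (116 + 16) / 823 = 132/823 = 0.1604 → 16.0 cM.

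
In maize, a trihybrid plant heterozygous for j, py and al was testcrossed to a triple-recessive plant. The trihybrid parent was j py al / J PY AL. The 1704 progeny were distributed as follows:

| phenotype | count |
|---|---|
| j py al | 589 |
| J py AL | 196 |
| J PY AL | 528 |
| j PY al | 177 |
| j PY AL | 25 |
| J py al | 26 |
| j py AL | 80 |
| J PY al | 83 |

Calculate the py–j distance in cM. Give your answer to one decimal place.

The two rarest classes, J py al and j PY AL, are the double crossovers. Comparing them with the parentals, only the j allele has switched, so j is the middle locus and the order is py – j – al.
Crossovers in the py–j interval produce the single-crossover classes j PY al and J py AL (177 + 196 = 373) plus the double crossovers (51).
RF(py–j) = (373 + 51) / 1704 = 424/1704 = 0.2488 → 24.9 cM.

24.9 cM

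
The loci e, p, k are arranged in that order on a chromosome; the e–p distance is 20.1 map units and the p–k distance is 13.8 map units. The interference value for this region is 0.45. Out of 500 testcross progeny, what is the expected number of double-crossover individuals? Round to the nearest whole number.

8

Map distances give recombination frequencies of 0.201 and 0.138 for the two intervals.
With interference 0.45 (so coincidence = 0.55), expected double-crossover frequency = 0.201 × 0.138 × 0.55 = 0.01526.
Expected number = 0.01526 × 500 = 7.63 ≈ 8.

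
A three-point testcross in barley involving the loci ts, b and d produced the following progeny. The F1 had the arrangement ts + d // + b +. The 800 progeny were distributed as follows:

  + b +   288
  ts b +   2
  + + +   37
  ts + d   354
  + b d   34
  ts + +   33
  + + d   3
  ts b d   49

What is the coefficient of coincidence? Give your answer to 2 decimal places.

The two rarest classes, + + d and ts b +, are the double crossovers. Comparing them with the parentals, only the ts allele has switched, so ts is the middle locus and the order is b – ts – d.
b–ts: (86 + 5)/800 = 0.1138; ts–d: (67 + 5)/800 = 0.0900.
Expected DCO frequency = 0.1138 × 0.0900 ≈ 0.01024; observed = 5/800 ≈ 0.00625.
Coefficient of coincidence = 0.00625/0.01024 ≈ 0.61.

0.61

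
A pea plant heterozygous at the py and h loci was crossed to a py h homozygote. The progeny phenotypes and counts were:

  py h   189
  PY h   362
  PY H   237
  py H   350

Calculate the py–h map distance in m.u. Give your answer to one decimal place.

37.4 m.u.

The two most frequent classes, PY h (362) and py H (350), are the parental types, so the F1 was PY h / py H.
The recombinant classes are PY H and py h: 237 + 189 = 426.
Recombination frequency = 426/1138 = 0.3743 ≈ 37.4%, i.e. 37.4 m.u.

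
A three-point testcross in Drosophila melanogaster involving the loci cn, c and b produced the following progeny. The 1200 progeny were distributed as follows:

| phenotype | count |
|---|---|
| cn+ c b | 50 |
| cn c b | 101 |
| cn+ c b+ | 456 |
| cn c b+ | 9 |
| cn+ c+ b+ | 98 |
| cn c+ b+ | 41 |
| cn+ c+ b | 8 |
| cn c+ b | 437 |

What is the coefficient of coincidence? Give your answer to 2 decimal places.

0.87

The two most frequent reciprocal classes, cn+ c b+ and cn c+ b, are the parental types, so the F1 was cn+ c b+ / cn c+ b.
The two rarest classes, cn c b+ and cn+ c+ b, are the double crossovers. Comparing them with the parentals, only the cn allele has switched, so cn is the middle locus and the order is c – cn – b.
c–cn: (199 + 17)/1200 = 0.1800; cn–b: (91 + 17)/1200 = 0.0900.
Expected DCO frequency = 0.1800 × 0.0900 ≈ 0.01620; observed = 17/1200 ≈ 0.01417.
Coefficient of coincidence = 0.01417/0.01620 ≈ 0.87.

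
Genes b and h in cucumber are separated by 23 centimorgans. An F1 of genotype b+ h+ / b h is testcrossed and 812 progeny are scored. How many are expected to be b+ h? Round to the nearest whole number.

93

A map distance of 23 centimorgans corresponds to a recombination frequency of 0.230.
The F1 is b+ h+ / b h, so b+ h is a recombinant gamete class with expected frequency r/2 = 0.230/2 = 0.1150.
Expected number = 0.1150 × 812 = 93.38 ≈ 93.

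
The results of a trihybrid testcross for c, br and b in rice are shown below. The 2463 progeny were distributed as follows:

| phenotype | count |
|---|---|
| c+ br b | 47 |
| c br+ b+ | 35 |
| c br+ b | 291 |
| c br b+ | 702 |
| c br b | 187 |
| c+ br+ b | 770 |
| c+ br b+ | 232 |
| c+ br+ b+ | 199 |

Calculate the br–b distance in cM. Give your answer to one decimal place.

19.0 cM

The two most frequent reciprocal classes, c+ br+ b and c br b+, are the parental types, so the F1 was c+ br+ b / c br b+.
The two rarest classes, c+ br b and c br+ b+, are the double crossovers. Comparing them with the parentals, only the br allele has switched, so br is the middle locus and the order is b – br – c.
Crossovers in the b–br interval produce the single-crossover classes c+ br+ b+ and c br b (199 + 187 = 386) plus the double crossovers (82).
RF(b–br) = (386 + 82) / 2463 = 468/2463 = 0.1900 → 19.0 cM.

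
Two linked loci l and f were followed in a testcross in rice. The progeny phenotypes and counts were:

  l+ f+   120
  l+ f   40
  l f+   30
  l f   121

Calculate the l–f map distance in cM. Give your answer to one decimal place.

22.5 cM

The two most frequent classes, l+ f+ (120) and l f (121), are the parental types, so the F1 was l+ f+ / l f.
The recombinant classes are l+ f and l f+: 40 + 30 = 70.
Recombination frequency = 70/311 = 0.2251 ≈ 22.5%, i.e. 22.5 cM.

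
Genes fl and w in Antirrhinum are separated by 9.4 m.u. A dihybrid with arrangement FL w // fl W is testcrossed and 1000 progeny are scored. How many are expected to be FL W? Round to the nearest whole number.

A map distance of 9.4 m.u. corresponds to a recombination frequency of 0.094.
The F1 is FL w / fl W, so FL W is a recombinant gamete class with expected frequency r/2 = 0.094/2 = 0.0470.
Expected number = 0.0470 × 1000 = 47.00 ≈ 47.

47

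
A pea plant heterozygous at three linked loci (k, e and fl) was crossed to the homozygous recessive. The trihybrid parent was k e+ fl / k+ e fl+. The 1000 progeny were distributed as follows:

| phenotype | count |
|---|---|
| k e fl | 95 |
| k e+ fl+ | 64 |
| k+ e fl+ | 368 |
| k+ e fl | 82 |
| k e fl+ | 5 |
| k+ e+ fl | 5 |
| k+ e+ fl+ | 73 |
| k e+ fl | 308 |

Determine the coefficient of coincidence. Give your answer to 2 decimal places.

The two rarest classes, k+ e+ fl and k e fl+, are the double crossovers. Comparing them with the parentals, only the k allele has switched, so k is the middle locus and the order is fl – k – e.
fl–k: (146 + 10)/1000 = 0.1560; k–e: (168 + 10)/1000 = 0.1780.
Expected DCO frequency = 0.1560 × 0.1780 ≈ 0.02777; observed = 10/1000 ≈ 0.01000.
Coefficient of coincidence = 0.01000/0.02777 ≈ 0.36.

0.36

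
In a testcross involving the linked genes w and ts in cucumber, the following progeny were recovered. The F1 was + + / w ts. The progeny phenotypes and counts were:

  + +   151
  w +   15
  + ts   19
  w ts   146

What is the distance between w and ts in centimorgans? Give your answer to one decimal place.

10.3 centimorgans

The recombinant classes are + ts and w +: 19 + 15 = 34.
Recombination frequency = 34/331 = 0.1027 ≈ 10.3%, i.e. 10.3 centimorgans.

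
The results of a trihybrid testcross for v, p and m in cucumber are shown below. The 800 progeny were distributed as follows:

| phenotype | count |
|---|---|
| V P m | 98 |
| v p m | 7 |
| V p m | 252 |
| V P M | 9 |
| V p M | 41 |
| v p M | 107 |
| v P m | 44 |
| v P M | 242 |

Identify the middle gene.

The two most frequent reciprocal classes, v P M and V p m, are the parental types, so the F1 was v P M / V p m.
The two rarest classes, V P M and v p m, are the double crossovers. Comparing them with the parentals, only the v allele has switched, so v is the middle locus and the order is p – v – m.

v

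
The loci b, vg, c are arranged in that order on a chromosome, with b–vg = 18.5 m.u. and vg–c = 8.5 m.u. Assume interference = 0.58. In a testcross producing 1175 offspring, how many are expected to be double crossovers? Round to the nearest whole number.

8

Map distances give recombination frequencies of 0.185 and 0.085 for the two intervals.
With interference 0.58 (so coincidence = 0.42), expected double-crossover frequency = 0.185 × 0.085 × 0.42 = 0.00660.
Expected number = 0.00660 × 1175 = 7.76 ≈ 8.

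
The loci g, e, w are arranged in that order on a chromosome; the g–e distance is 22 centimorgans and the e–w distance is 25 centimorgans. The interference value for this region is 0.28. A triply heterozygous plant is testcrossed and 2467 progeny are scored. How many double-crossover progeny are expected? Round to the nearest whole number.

Map distances give recombination frequencies of 0.220 and 0.250 for the two intervals.
With interference 0.28 (so coincidence = 0.72), expected double-crossover frequency = 0.220 × 0.250 × 0.72 = 0.03960.
Expected number = 0.03960 × 2467 = 97.69 ≈ 98.

98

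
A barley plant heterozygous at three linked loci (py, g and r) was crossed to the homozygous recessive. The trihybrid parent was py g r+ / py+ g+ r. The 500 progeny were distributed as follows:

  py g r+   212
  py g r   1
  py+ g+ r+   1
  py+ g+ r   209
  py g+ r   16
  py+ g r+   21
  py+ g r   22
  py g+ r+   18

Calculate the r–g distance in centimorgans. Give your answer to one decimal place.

The two rarest classes, py g r and py+ g+ r+, are the double crossovers. Comparing them with the parentals, only the r allele has switched, so r is the middle locus and the order is py – r – g.
Crossovers in the r–g interval produce the single-crossover classes py g+ r+ and py+ g r (18 + 22 = 40) plus the double crossovers (2).
RF(r–g) = (40 + 2) / 500 = 42/500 = 0.0840 → 8.4 centimorgans.

8.4 centimorgans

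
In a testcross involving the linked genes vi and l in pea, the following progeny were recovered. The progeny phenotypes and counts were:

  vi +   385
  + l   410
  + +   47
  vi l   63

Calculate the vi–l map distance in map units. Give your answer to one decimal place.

12.2 map units

The two most frequent classes, + l (410) and vi + (385), are the parental types, so the F1 was + l / vi +.
The recombinant classes are + + and vi l: 47 + 63 = 110.
Recombination frequency = 110/905 = 0.1215 ≈ 12.2%, i.e. 12.2 map units.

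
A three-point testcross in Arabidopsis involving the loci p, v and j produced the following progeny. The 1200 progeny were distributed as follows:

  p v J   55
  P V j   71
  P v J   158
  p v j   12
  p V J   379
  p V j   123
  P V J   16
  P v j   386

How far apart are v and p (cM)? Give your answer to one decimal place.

12.8 cM

The two most frequent reciprocal classes, p V J and P v j, are the parental types, so the F1 was p V J / P v j.
The two rarest classes, P V J and p v j, are the double crossovers. Comparing them with the parentals, only the p allele has switched, so p is the middle locus and the order is j – p – v.
Crossovers in the p–v interval produce the single-crossover classes p v J and P V j (55 + 71 = 126) plus the double crossovers (28).
RF(p–v) = (126 + 28) / 1200 = 154/1200 = 0.1283 → 12.8 cM.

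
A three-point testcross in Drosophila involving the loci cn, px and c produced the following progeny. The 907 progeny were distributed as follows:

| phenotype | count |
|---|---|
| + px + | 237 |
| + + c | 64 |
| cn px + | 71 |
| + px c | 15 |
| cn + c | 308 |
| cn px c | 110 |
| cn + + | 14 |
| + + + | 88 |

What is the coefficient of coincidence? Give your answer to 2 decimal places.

The two most frequent reciprocal classes, cn + c and + px +, are the parental types, so the F1 was cn + c / + px +.
The two rarest classes, cn + + and + px c, are the double crossovers. Comparing them with the parentals, only the c allele has switched, so c is the middle locus and the order is cn – c – px.
cn–c: (135 + 29)/907 = 0.1808; c–px: (198 + 29)/907 = 0.2503.
Expected DCO frequency = 0.1808 × 0.2503 ≈ 0.04525; observed = 29/907 ≈ 0.03197.
Coefficient of coincidence = 0.03197/0.04525 ≈ 0.71.

0.71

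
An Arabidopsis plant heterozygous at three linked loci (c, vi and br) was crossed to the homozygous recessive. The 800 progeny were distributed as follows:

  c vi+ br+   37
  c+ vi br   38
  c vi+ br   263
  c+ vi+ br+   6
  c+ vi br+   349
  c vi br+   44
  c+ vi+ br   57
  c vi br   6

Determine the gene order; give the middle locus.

vi

The two most frequent reciprocal classes, c+ vi br+ and c vi+ br, are the parental types, so the F1 was c+ vi br+ / c vi+ br.
The two rarest classes, c+ vi+ br+ and c vi br, are the double crossovers. Comparing them with the parentals, only the vi allele has switched, so vi is the middle locus and the order is br – vi – c.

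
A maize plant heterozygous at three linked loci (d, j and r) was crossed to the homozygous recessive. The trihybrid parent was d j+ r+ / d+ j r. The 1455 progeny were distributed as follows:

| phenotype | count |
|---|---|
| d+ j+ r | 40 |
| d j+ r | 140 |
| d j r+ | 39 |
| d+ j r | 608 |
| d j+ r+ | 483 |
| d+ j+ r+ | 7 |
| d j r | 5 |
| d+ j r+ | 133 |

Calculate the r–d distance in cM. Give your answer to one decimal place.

19.6 cM

The two rarest classes, d+ j+ r+ and d j r, are the double crossovers. Comparing them with the parentals, only the d allele has switched, so d is the middle locus and the order is r – d – j.
Crossovers in the r–d interval produce the single-crossover classes d j+ r and d+ j r+ (140 + 133 = 273) plus the double crossovers (12).
RF(r–d) = (273 + 12) / 1455 = 285/1455 = 0.1959 → 19.6 cM.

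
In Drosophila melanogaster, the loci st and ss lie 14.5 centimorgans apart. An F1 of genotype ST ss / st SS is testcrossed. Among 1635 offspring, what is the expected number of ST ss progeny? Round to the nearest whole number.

A map distance of 14.5 centimorgans corresponds to a recombination frequency of 0.145.
The F1 is ST ss / st SS, so ST ss is a parental gamete class with expected frequency (1 − r)/2 = 0.855/2 = 0.4275.
Expected number = 0.4275 × 1635 = 698.96 ≈ 699.

699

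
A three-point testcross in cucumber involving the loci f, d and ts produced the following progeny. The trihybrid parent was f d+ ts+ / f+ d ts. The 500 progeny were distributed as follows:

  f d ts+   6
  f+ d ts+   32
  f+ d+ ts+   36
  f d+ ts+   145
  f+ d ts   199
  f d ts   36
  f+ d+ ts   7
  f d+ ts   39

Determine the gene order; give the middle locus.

The two rarest classes, f d ts+ and f+ d+ ts, are the double crossovers. Comparing them with the parentals, only the d allele has switched, so d is the middle locus and the order is f – d – ts.

d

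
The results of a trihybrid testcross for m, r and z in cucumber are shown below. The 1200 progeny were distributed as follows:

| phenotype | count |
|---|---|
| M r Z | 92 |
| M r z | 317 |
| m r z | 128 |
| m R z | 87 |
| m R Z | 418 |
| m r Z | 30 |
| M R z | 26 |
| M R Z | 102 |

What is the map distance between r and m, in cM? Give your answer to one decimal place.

23.8 cM

The two most frequent reciprocal classes, m R Z and M r z, are the parental types, so the F1 was m R Z / M r z.
The two rarest classes, m r Z and M R z, are the double crossovers. Comparing them with the parentals, only the r allele has switched, so r is the middle locus and the order is m – r – z.
Crossovers in the m–r interval produce the single-crossover classes M R Z and m r z (102 + 128 = 230) plus the double crossovers (56).
RF(m–r) = (230 + 56) / 1200 = 286/1200 = 0.2383 → 23.8 cM.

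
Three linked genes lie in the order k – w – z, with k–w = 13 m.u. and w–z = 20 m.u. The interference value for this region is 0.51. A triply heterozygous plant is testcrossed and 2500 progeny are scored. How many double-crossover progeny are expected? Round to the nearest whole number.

Map distances give recombination frequencies of 0.130 and 0.200 for the two intervals.
With interference 0.51 (so coincidence = 0.49), expected double-crossover frequency = 0.130 × 0.200 × 0.49 = 0.01274.
Expected number = 0.01274 × 2500 = 31.85 ≈ 32.

32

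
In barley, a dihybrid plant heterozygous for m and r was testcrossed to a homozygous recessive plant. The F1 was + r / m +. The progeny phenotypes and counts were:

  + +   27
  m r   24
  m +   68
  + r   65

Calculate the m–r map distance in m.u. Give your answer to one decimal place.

27.7 m.u.

The recombinant classes are + + and m r: 27 + 24 = 51.
Recombination frequency = 51/184 = 0.2772 ≈ 27.7%, i.e. 27.7 m.u.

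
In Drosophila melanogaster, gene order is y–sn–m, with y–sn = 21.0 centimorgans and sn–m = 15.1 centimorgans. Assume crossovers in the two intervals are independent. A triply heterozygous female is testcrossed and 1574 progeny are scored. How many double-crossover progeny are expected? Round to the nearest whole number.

Map distances give recombination frequencies of 0.210 and 0.151 for the two intervals.
With no interference, expected double-crossover frequency = 0.210 × 0.151 = 0.03171.
Expected number = 0.03171 × 1574 = 49.91 ≈ 50.

50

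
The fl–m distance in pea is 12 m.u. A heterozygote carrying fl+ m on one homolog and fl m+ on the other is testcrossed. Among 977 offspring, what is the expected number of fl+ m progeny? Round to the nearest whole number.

430

A map distance of 12 m.u. corresponds to a recombination frequency of 0.120.
The F1 is fl+ m / fl m+, so fl+ m is a parental gamete class with expected frequency (1 − r)/2 = 0.880/2 = 0.4400.
Expected number = 0.4400 × 977 = 429.88 ≈ 430.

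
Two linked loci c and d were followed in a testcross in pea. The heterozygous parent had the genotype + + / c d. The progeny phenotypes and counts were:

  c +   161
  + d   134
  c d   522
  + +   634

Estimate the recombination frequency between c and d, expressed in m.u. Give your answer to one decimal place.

20.3 m.u.

The recombinant classes are + d and c +: 134 + 161 = 295.
Recombination frequency = 295/1451 = 0.2033 ≈ 20.3%, i.e. 20.3 m.u.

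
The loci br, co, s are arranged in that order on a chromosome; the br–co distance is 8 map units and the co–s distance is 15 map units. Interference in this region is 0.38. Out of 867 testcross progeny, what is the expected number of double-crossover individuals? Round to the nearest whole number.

6

Map distances give recombination frequencies of 0.080 and 0.150 for the two intervals.
With interference 0.38 (so coincidence = 0.62), expected double-crossover frequency = 0.080 × 0.150 × 0.62 = 0.00744.
Expected number = 0.00744 × 867 = 6.45 ≈ 6.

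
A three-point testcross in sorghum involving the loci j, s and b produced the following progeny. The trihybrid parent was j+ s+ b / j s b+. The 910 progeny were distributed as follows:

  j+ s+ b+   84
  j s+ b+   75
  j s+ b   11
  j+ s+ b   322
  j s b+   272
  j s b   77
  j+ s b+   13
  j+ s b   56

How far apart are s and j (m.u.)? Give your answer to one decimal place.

The two rarest classes, j s+ b and j+ s b+, are the double crossovers. Comparing them with the parentals, only the j allele has switched, so j is the middle locus and the order is b – j – s.
Crossovers in the j–s interval produce the single-crossover classes j+ s b and j s+ b+ (56 + 75 = 131) plus the double crossovers (24).
RF(j–s) = (131 + 24) / 910 = 155/910 = 0.1703 → 17.0 m.u.

17.0 m.u.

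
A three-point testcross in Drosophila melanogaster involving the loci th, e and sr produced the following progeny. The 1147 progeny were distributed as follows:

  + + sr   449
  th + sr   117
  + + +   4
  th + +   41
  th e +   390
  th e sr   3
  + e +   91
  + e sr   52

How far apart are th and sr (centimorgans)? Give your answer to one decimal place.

18.7 centimorgans

The two most frequent reciprocal classes, th e + and + + sr, are the parental types, so the F1 was th e + / + + sr.
The two rarest classes, th e sr and + + +, are the double crossovers. Comparing them with the parentals, only the sr allele has switched, so sr is the middle locus and the order is e – sr – th.
Crossovers in the sr–th interval produce the single-crossover classes + e + and th + sr (91 + 117 = 208) plus the double crossovers (7).
RF(sr–th) = (208 + 7) / 1147 = 215/1147 = 0.1874 → 18.7 centimorgans.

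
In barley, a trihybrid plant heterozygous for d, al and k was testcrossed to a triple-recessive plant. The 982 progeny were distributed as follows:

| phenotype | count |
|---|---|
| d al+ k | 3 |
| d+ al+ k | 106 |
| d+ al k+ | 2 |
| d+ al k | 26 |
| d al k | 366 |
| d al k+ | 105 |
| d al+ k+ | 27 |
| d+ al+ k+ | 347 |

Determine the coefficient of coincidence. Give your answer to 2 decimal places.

The two most frequent reciprocal classes, d al k and d+ al+ k+, are the parental types, so the F1 was d al k / d+ al+ k+.
The two rarest classes, d al+ k and d+ al k+, are the double crossovers. Comparing them with the parentals, only the al allele has switched, so al is the middle locus and the order is k – al – d.
k–al: (211 + 5)/982 = 0.2200; al–d: (53 + 5)/982 = 0.0591.
Expected DCO frequency = 0.2200 × 0.0591 ≈ 0.01300; observed = 5/982 ≈ 0.00509.
Coefficient of coincidence = 0.00509/0.01300 ≈ 0.39.

0.39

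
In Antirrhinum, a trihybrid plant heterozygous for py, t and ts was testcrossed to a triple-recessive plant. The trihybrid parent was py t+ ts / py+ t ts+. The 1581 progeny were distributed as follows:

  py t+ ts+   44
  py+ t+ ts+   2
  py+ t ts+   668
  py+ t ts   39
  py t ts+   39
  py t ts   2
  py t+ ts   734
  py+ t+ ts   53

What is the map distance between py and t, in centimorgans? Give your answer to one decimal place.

6.1 centimorgans

The two rarest classes, py t ts and py+ t+ ts+, are the double crossovers. Comparing them with the parentals, only the t allele has switched, so t is the middle locus and the order is ts – t – py.
Crossovers in the t–py interval produce the single-crossover classes py+ t+ ts and py t ts+ (53 + 39 = 92) plus the double crossovers (4).
RF(t–py) = (92 + 4) / 1581 = 96/1581 = 0.0607 → 6.1 centimorgans.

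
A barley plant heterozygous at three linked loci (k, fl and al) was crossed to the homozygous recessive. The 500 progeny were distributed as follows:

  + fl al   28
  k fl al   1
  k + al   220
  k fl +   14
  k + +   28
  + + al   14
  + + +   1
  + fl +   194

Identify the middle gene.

fl

The two most frequent reciprocal classes, k + al and + fl +, are the parental types, so the F1 was k + al / + fl +.
The two rarest classes, k fl al and + + +, are the double crossovers. Comparing them with the parentals, only the fl allele has switched, so fl is the middle locus and the order is al – fl – k.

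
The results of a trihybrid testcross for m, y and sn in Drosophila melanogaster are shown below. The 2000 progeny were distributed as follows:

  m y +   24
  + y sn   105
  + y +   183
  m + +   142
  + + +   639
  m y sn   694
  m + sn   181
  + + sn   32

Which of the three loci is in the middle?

The two most frequent reciprocal classes, + + + and m y sn, are the parental types, so the F1 was + + + / m y sn.
The two rarest classes, + + sn and m y +, are the double crossovers. Comparing them with the parentals, only the sn allele has switched, so sn is the middle locus and the order is y – sn – m.

sn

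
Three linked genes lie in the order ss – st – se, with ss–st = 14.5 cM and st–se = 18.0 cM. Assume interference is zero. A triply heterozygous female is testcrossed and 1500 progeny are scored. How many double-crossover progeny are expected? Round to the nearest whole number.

39

Map distances give recombination frequencies of 0.145 and 0.180 for the two intervals.
With no interference, expected double-crossover frequency = 0.145 × 0.180 = 0.02610.
Expected number = 0.02610 × 1500 = 39.15 ≈ 39.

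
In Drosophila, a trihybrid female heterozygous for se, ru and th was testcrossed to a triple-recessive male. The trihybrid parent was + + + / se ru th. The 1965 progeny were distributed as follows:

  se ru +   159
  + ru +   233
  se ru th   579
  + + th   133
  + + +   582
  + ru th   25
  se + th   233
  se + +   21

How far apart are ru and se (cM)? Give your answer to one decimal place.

The two rarest classes, se + + and + ru th, are the double crossovers. Comparing them with the parentals, only the se allele has switched, so se is the middle locus and the order is ru – se – th.
Crossovers in the ru–se interval produce the single-crossover classes + ru + and se + th (233 + 233 = 466) plus the double crossovers (46).
RF(ru–se) = (466 + 46) / 1965 = 512/1965 = 0.2606 → 26.1 cM.

26.1 cM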